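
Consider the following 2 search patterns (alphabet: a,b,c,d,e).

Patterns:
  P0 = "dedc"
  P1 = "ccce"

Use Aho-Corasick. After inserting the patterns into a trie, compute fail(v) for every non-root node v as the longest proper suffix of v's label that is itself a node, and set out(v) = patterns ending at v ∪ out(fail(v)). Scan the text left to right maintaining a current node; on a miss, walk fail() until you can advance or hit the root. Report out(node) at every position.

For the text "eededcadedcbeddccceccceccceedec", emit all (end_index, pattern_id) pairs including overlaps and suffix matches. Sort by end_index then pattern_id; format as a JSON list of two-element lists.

Build:
Trie (insert patterns):
  0='ε' goto c→5 d→1
  1='d' goto e→2
  2='de' goto d→3
  3='ded' goto c→4
  4='dedc' goto ·  [P0 ends]
  5='c' goto c→6
  6='cc' goto c→7
  7='ccc' goto e→8
  8='ccce' goto ·  [P1 ends]

Failure links (BFS by depth):
  fail(1) 'd': from fail(0)=0 chase 'd': 0 ⇒ 0;  out=∅∪out(0)=∅
  fail(5) 'c': from fail(0)=0 chase 'c': 0 ⇒ 0;  out=∅∪out(0)=∅
  fail(2) 'de': from fail(1)=0 chase 'e': 0 ⇒ 0;  out=∅∪out(0)=∅
  fail(6) 'cc': from fail(5)=0 chase 'c': 0 ⇒ 5;  out=∅∪out(5)=∅
  fail(3) 'ded': from fail(2)=0 chase 'd': 0 ⇒ 1;  out=∅∪out(1)=∅
  fail(7) 'ccc': from fail(6)=5 chase 'c': 5 ⇒ 6;  out=∅∪out(6)=∅
  fail(4) 'dedc': from fail(3)=1 chase 'c': 1→0 ⇒ 5;  out={0}∪out(5)={0}
  fail(8) 'ccce': from fail(7)=6 chase 'e': 6→5→0 ⇒ 0;  out={1}∪out(0)={1}

Text stream:
[0] read 'e'  n0⇒n0
[1] read 'e'  n0⇒n0
[2] read 'd'  n0⇒n1
[3] read 'e'  n1⇒n2
[4] read 'd'  n2⇒n3
[5] read 'c'  n3⇒n4  ** P0@[2:5]
[6] read 'a'  n4⇒n0 (fail-walked)
[7] read 'd'  n0⇒n1
[8] read 'e'  n1⇒n2
[9] read 'd'  n2⇒n3
[10] read 'c'  n3⇒n4  ** P0@[7:10]
[11] read 'b'  n4⇒n0 (fail-walked)
[12] read 'e'  n0⇒n0
[13] read 'd'  n0⇒n1
[14] read 'd'  n1⇒n1 (fail-walked)
[15] read 'c'  n1⇒n5 (fail-walked)
[16] read 'c'  n5⇒n6
[17] read 'c'  n6⇒n7
[18] read 'e'  n7⇒n8  ** P1@[15:18]
[19] read 'c'  n8⇒n5 (fail-walked)
[20] read 'c'  n5⇒n6
[21] read 'c'  n6⇒n7
[22] read 'e'  n7⇒n8  ** P1@[19:22]
[23] read 'c'  n8⇒n5 (fail-walked)
[24] read 'c'  n5⇒n6
[25] read 'c'  n6⇒n7
[26] read 'e'  n7⇒n8  ** P1@[23:26]
[27] read 'e'  n8⇒n0 (fail-walked)
[28] read 'd'  n0⇒n1
[29] read 'e'  n1⇒n2
[30] read 'c'  n2⇒n5 (fail-walked)

Matches: [[5,0],[10,0],[18,1],[22,1],[26,1]]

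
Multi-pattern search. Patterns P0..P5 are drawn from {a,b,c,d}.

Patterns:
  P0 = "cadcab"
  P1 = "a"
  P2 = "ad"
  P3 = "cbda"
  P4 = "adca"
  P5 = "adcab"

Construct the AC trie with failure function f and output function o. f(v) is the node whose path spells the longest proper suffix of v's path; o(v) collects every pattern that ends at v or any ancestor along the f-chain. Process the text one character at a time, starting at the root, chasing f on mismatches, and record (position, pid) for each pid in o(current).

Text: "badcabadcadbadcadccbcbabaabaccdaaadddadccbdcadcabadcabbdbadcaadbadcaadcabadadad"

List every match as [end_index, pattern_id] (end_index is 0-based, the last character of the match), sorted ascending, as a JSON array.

Build automaton:
Trie (insert patterns):
  n0 'ε': a→7 c→1
  n1 'c': a→2 b→9
  n2 'ca': d→3
  n3 'cad': c→4
  n4 'cadc': a→5
  n5 'cadca': b→6
  n6 'cadcab': ·  [P0 ends]
  n7 'a': d→8  [P1 ends]
  n8 'ad': c→12  [P2 ends]
  n9 'cb': d→10
  n10 'cbd': a→11
  n11 'cbda': ·  [P3 ends]
  n12 'adc': a→13
  n13 'adca': b→14  [P4 ends]
  n14 'adcab': ·  [P5 ends]

Failure links (BFS by depth):
  n1('c'): parent n0 fail=0; on 'c' 0 → fail=0;  out ∅∪∅=∅
  n7('a'): parent n0 fail=0; on 'a' 0 → fail=0;  out {1}∪∅={1}
  n2('ca'): parent n1 fail=0; on 'a' 0 → fail=7;  out ∅∪{1}={1}
  n8('ad'): parent n7 fail=0; on 'd' 0 → fail=0;  out {2}∪∅={2}
  n9('cb'): parent n1 fail=0; on 'b' 0 → fail=0;  out ∅∪∅=∅
  n3('cad'): parent n2 fail=7; on 'd' 7 → fail=8;  out ∅∪{2}={2}
  n10('cbd'): parent n9 fail=0; on 'd' 0 → fail=0;  out ∅∪∅=∅
  n12('adc'): parent n8 fail=0; on 'c' 0 → fail=1;  out ∅∪∅=∅
  n4('cadc'): parent n3 fail=8; on 'c' 8 → fail=12;  out ∅∪∅=∅
  n11('cbda'): parent n10 fail=0; on 'a' 0 → fail=7;  out {3}∪{1}={1,3}
  n13('adca'): parent n12 fail=1; on 'a' 1 → fail=2;  out {4}∪{1}={1,4}
  n5('cadca'): parent n4 fail=12; on 'a' 12 → fail=13;  out ∅∪{1,4}={1,4}
  n14('adcab'): parent n13 fail=2; on 'b' 2→7→0 → fail=0;  out {5}∪∅={5}
  n6('cadcab'): parent n5 fail=13; on 'b' 13 → fail=14;  out {0}∪{5}={0,5}

Run:
i=0 'b': node 0→0
i=1 'a': node 0→7  ** P1@[1:1]
i=2 'd': node 7→8  ** P2@[1:2]
i=3 'c': node 8→12
i=4 'a': node 12→13  ** P1@[4:4],P4@[1:4]
i=5 'b': node 13→14  ** P5@[1:5]
i=6 'a': node 14→7 (via fail)  ** P1@[6:6]
i=7 'd': node 7→8  ** P2@[6:7]
i=8 'c': node 8→12
i=9 'a': node 12→13  ** P1@[9:9],P4@[6:9]
i=10 'd': node 13→3 (via fail)  ** P2@[9:10]
i=11 'b': node 3→0 (via fail)
i=12 'a': node 0→7  ** P1@[12:12]
i=13 'd': node 7→8  ** P2@[12:13]
i=14 'c': node 8→12
i=15 'a': node 12→13  ** P1@[15:15],P4@[12:15]
i=16 'd': node 13→3 (via fail)  ** P2@[15:16]
i=17 'c': node 3→4
i=18 'c': node 4→1 (via fail)
i=19 'b': node 1→9
i=20 'c': node 9→1 (via fail)
i=21 'b': node 1→9
i=22 'a': node 9→7 (via fail)  ** P1@[22:22]
i=23 'b': node 7→0 (via fail)
i=24 'a': node 0→7  ** P1@[24:24]
i=25 'a': node 7→7 (via fail)  ** P1@[25:25]
i=26 'b': node 7→0 (via fail)
i=27 'a': node 0→7  ** P1@[27:27]
i=28 'c': node 7→1 (via fail)
i=29 'c': node 1→1 (via fail)
i=30 'd': node 1→0 (via fail)
i=31 'a': node 0→7  ** P1@[31:31]
i=32 'a': node 7→7 (via fail)  ** P1@[32:32]
i=33 'a': node 7→7 (via fail)  ** P1@[33:33]
i=34 'd': node 7→8  ** P2@[33:34]
i=35 'd': node 8→0 (via fail)
i=36 'd': node 0→0
i=37 'a': node 0→7  ** P1@[37:37]
i=38 'd': node 7→8  ** P2@[37:38]
i=39 'c': node 8→12
i=40 'c': node 12→1 (via fail)
i=41 'b': node 1→9
i=42 'd': node 9→10
i=43 'c': node 10→1 (via fail)
i=44 'a': node 1→2  ** P1@[44:44]
i=45 'd': node 2→3  ** P2@[44:45]
i=46 'c': node 3→4
i=47 'a': node 4→5  ** P1@[47:47],P4@[44:47]
i=48 'b': node 5→6  ** P0@[43:48],P5@[44:48]
i=49 'a': node 6→7 (via fail)  ** P1@[49:49]
i=50 'd': node 7→8  ** P2@[49:50]
i=51 'c': node 8→12
i=52 'a': node 12→13  ** P1@[52:52],P4@[49:52]
i=53 'b': node 13→14  ** P5@[49:53]
i=54 'b': node 14→0 (via fail)
i=55 'd': node 0→0
i=56 'b': node 0→0
i=57 'a': node 0→7  ** P1@[57:57]
i=58 'd': node 7→8  ** P2@[57:58]
i=59 'c': node 8→12
i=60 'a': node 12→13  ** P1@[60:60],P4@[57:60]
i=61 'a': node 13→7 (via fail)  ** P1@[61:61]
i=62 'd': node 7→8  ** P2@[61:62]
i=63 'b': node 8→0 (via fail)
i=64 'a': node 0→7  ** P1@[64:64]
i=65 'd': node 7→8  ** P2@[64:65]
i=66 'c': node 8→12
i=67 'a': node 12→13  ** P1@[67:67],P4@[64:67]
i=68 'a': node 13→7 (via fail)  ** P1@[68:68]
i=69 'd': node 7→8  ** P2@[68:69]
i=70 'c': node 8→12
i=71 'a': node 12→13  ** P1@[71:71],P4@[68:71]
i=72 'b': node 13→14  ** P5@[68:72]
i=73 'a': node 14→7 (via fail)  ** P1@[73:73]
i=74 'd': node 7→8  ** P2@[73:74]
i=75 'a': node 8→7 (via fail)  ** P1@[75:75]
i=76 'd': node 7→8  ** P2@[75:76]
i=77 'a': node 8→7 (via fail)  ** P1@[77:77]
i=78 'd': node 7→8  ** P2@[77:78]

Matches: [[1,1],[2,2],[4,1],[4,4],[5,5],[6,1],[7,2],[9,1],[9,4],[10,2],[12,1],[13,2],[15,1],[15,4],[16,2],[22,1],[24,1],[25,1],[27,1],[31,1],[32,1],[33,1],[34,2],[37,1],[38,2],[44,1],[45,2],[47,1],[47,4],[48,0],[48,5],[49,1],[50,2],[52,1],[52,4],[53,5],[57,1],[58,2],[60,1],[60,4],[61,1],[62,2],[64,1],[65,2],[67,1],[67,4],[68,1],[69,2],[71,1],[71,4],[72,5],[73,1],[74,2],[75,1],[76,2],[77,1],[78,2]]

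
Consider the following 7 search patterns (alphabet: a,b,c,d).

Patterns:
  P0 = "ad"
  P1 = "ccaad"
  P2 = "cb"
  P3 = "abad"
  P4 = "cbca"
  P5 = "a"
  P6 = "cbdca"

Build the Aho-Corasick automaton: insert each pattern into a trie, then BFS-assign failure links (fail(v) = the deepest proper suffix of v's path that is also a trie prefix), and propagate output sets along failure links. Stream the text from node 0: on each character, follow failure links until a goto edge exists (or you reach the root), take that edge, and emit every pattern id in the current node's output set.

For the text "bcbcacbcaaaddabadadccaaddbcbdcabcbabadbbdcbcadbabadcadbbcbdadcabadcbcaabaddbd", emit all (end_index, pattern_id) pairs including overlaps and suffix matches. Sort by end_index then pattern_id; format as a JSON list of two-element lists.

Construct AC machine:
Trie (insert patterns):
  n0 'ε': a→1 c→3
  n1 'a': b→9 d→2  [P5 ends]
  n2 'ad': ·  [P0 ends]
  n3 'c': b→8 c→4
  n4 'cc': a→5
  n5 'cca': a→6
  n6 'ccaa': d→7
  n7 'ccaad': ·  [P1 ends]
  n8 'cb': c→12 d→14  [P2 ends]
  n9 'ab': a→10
  n10 'aba': d→11
  n11 'abad': ·  [P3 ends]
  n12 'cbc': a→13
  n13 'cbca': ·  [P4 ends]
  n14 'cbd': c→15
  n15 'cbdc': a→16
  n16 'cbdca': ·  [P6 ends]

BFS fail/out derivation:
  n1('a'): parent n0 fail=0; on 'a' 0 → fail=0;  out {5}∪∅={5}
  n3('c'): parent n0 fail=0; on 'c' 0 → fail=0;  out ∅∪∅=∅
  n2('ad'): parent n1 fail=0; on 'd' 0 → fail=0;  out {0}∪∅={0}
  n4('cc'): parent n3 fail=0; on 'c' 0 → fail=3;  out ∅∪∅=∅
  n8('cb'): parent n3 fail=0; on 'b' 0 → fail=0;  out {2}∪∅={2}
  n9('ab'): parent n1 fail=0; on 'b' 0 → fail=0;  out ∅∪∅=∅
  n5('cca'): parent n4 fail=3; on 'a' 3→0 → fail=1;  out ∅∪{5}={5}
  n10('aba'): parent n9 fail=0; on 'a' 0 → fail=1;  out ∅∪{5}={5}
  n12('cbc'): parent n8 fail=0; on 'c' 0 → fail=3;  out ∅∪∅=∅
  n14('cbd'): parent n8 fail=0; on 'd' 0 → fail=0;  out ∅∪∅=∅
  n6('ccaa'): parent n5 fail=1; on 'a' 1→0 → fail=1;  out ∅∪{5}={5}
  n11('abad'): parent n10 fail=1; on 'd' 1 → fail=2;  out {3}∪{0}={0,3}
  n13('cbca'): parent n12 fail=3; on 'a' 3→0 → fail=1;  out {4}∪{5}={4,5}
  n15('cbdc'): parent n14 fail=0; on 'c' 0 → fail=3;  out ∅∪∅=∅
  n7('ccaad'): parent n6 fail=1; on 'd' 1 → fail=2;  out {1}∪{0}={0,1}
  n16('cbdca'): parent n15 fail=3; on 'a' 3→0 → fail=1;  out {6}∪{5}={5,6}

Text stream:
i=0 'b': node 0→0
i=1 'c': node 0→3
i=2 'b': node 3→8  → match P2@[1:2]
i=3 'c': node 8→12
i=4 'a': node 12→13  → match P4@[1:4],P5@[4:4]
i=5 'c': node 13→3 ·f
i=6 'b': node 3→8  → match P2@[5:6]
i=7 'c': node 8→12
i=8 'a': node 12→13  → match P4@[5:8],P5@[8:8]
i=9 'a': node 13→1 ·f  → match P5@[9:9]
i=10 'a': node 1→1 ·f  → match P5@[10:10]
i=11 'd': node 1→2  → match P0@[10:11]
i=12 'd': node 2→0 ·f
i=13 'a': node 0→1  → match P5@[13:13]
i=14 'b': node 1→9
i=15 'a': node 9→10  → match P5@[15:15]
i=16 'd': node 10→11  → match P0@[15:16],P3@[13:16]
i=17 'a': node 11→1 ·f  → match P5@[17:17]
i=18 'd': node 1→2  → match P0@[17:18]
i=19 'c': node 2→3 ·f
i=20 'c': node 3→4
i=21 'a': node 4→5  → match P5@[21:21]
i=22 'a': node 5→6  → match P5@[22:22]
i=23 'd': node 6→7  → match P0@[22:23],P1@[19:23]
i=24 'd': node 7→0 ·f
i=25 'b': node 0→0
i=26 'c': node 0→3
i=27 'b': node 3→8  → match P2@[26:27]
i=28 'd': node 8→14
i=29 'c': node 14→15
i=30 'a': node 15→16  → match P5@[30:30],P6@[26:30]
i=31 'b': node 16→9 ·f
i=32 'c': node 9→3 ·f
i=33 'b': node 3→8  → match P2@[32:33]
i=34 'a': node 8→1 ·f  → match P5@[34:34]
i=35 'b': node 1→9
i=36 'a': node 9→10  → match P5@[36:36]
i=37 'd': node 10→11  → match P0@[36:37],P3@[34:37]
i=38 'b': node 11→0 ·f
i=39 'b': node 0→0
i=40 'd': node 0→0
i=41 'c': node 0→3
i=42 'b': node 3→8  → match P2@[41:42]
i=43 'c': node 8→12
i=44 'a': node 12→13  → match P4@[41:44],P5@[44:44]
i=45 'd': node 13→2 ·f  → match P0@[44:45]
i=46 'b': node 2→0 ·f
i=47 'a': node 0→1  → match P5@[47:47]
i=48 'b': node 1→9
i=49 'a': node 9→10  → match P5@[49:49]
i=50 'd': node 10→11  → match P0@[49:50],P3@[47:50]
i=51 'c': node 11→3 ·f
i=52 'a': node 3→1 ·f  → match P5@[52:52]
i=53 'd': node 1→2  → match P0@[52:53]
i=54 'b': node 2→0 ·f
i=55 'b': node 0→0
i=56 'c': node 0→3
i=57 'b': node 3→8  → match P2@[56:57]
i=58 'd': node 8→14
i=59 'a': node 14→1 ·f  → match P5@[59:59]
i=60 'd': node 1→2  → match P0@[59:60]
i=61 'c': node 2→3 ·f
i=62 'a': node 3→1 ·f  → match P5@[62:62]
i=63 'b': node 1→9
i=64 'a': node 9→10  → match P5@[64:64]
i=65 'd': node 10→11  → match P0@[64:65],P3@[62:65]
i=66 'c': node 11→3 ·f
i=67 'b': node 3→8  → match P2@[66:67]
i=68 'c': node 8→12
i=69 'a': node 12→13  → match P4@[66:69],P5@[69:69]
i=70 'a': node 13→1 ·f  → match P5@[70:70]
i=71 'b': node 1→9
i=72 'a': node 9→10  → match P5@[72:72]
i=73 'd': node 10→11  → match P0@[72:73],P3@[70:73]
i=74 'd': node 11→0 ·f
i=75 'b': node 0→0
i=76 'd': node 0→0

All matches (sorted): [[2,2],[4,4],[4,5],[6,2],[8,4],[8,5],[9,5],[10,5],[11,0],[13,5],[15,5],[16,0],[16,3],[17,5],[18,0],[21,5],[22,5],[23,0],[23,1],[27,2],[30,5],[30,6],[33,2],[34,5],[36,5],[37,0],[37,3],[42,2],[44,4],[44,5],[45,0],[47,5],[49,5],[50,0],[50,3],[52,5],[53,0],[57,2],[59,5],[60,0],[62,5],[64,5],[65,0],[65,3],[67,2],[69,4],[69,5],[70,5],[72,5],[73,0],[73,3]]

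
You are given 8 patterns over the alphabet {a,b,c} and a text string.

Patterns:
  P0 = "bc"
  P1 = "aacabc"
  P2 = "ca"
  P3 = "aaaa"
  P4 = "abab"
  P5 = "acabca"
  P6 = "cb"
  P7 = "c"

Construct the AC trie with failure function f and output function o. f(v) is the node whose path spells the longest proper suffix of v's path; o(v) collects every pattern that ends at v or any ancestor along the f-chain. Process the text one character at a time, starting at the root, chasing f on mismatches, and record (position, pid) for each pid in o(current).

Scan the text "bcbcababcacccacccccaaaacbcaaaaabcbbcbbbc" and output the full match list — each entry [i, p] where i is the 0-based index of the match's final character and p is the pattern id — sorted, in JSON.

Build automaton:
Trie nodes:
  n0 'ε': a→3 b→1 c→9
  n1 'b': c→2
  n2 'bc': ·  ←P0
  n3 'a': a→4 b→13 c→16
  n4 'aa': a→11 c→5
  n5 'aac': a→6
  n6 'aaca': b→7
  n7 'aacab': c→8
  n8 'aacabc': ·  ←P1
  n9 'c': a→10 b→21  ←P7
  n10 'ca': ·  ←P2
  n11 'aaa': a→12
  n12 'aaaa': ·  ←P3
  n13 'ab': a→14
  n14 'aba': b→15
  n15 'abab': ·  ←P4
  n16 'ac': a→17
  n17 'aca': b→18
  n18 'acab': c→19
  n19 'acabc': a→20
  n20 'acabca': ·  ←P5
  n21 'cb': ·  ←P6

Failure links (BFS by depth):
  fail(1) 'b': from fail(0)=0 chase 'b': 0 ⇒ 0;  out=∅∪out(0)=∅
  fail(3) 'a': from fail(0)=0 chase 'a': 0 ⇒ 0;  out=∅∪out(0)=∅
  fail(9) 'c': from fail(0)=0 chase 'c': 0 ⇒ 0;  out={7}∪out(0)={7}
  fail(2) 'bc': from fail(1)=0 chase 'c': 0 ⇒ 9;  out={0}∪out(9)={0,7}
  fail(4) 'aa': from fail(3)=0 chase 'a': 0 ⇒ 3;  out=∅∪out(3)=∅
  fail(10) 'ca': from fail(9)=0 chase 'a': 0 ⇒ 3;  out={2}∪out(3)={2}
  fail(13) 'ab': from fail(3)=0 chase 'b': 0 ⇒ 1;  out=∅∪out(1)=∅
  fail(16) 'ac': from fail(3)=0 chase 'c': 0 ⇒ 9;  out=∅∪out(9)={7}
  fail(21) 'cb': from fail(9)=0 chase 'b': 0 ⇒ 1;  out={6}∪out(1)={6}
  fail(5) 'aac': from fail(4)=3 chase 'c': 3 ⇒ 16;  out=∅∪out(16)={7}
  fail(11) 'aaa': from fail(4)=3 chase 'a': 3 ⇒ 4;  out=∅∪out(4)=∅
  fail(14) 'aba': from fail(13)=1 chase 'a': 1→0 ⇒ 3;  out=∅∪out(3)=∅
  fail(17) 'aca': from fail(16)=9 chase 'a': 9 ⇒ 10;  out=∅∪out(10)={2}
  fail(6) 'aaca': from fail(5)=16 chase 'a': 16 ⇒ 17;  out=∅∪out(17)={2}
  fail(12) 'aaaa': from fail(11)=4 chase 'a': 4 ⇒ 11;  out={3}∪out(11)={3}
  fail(15) 'abab': from fail(14)=3 chase 'b': 3 ⇒ 13;  out={4}∪out(13)={4}
  fail(18) 'acab': from fail(17)=10 chase 'b': 10→3 ⇒ 13;  out=∅∪out(13)=∅
  fail(7) 'aacab': from fail(6)=17 chase 'b': 17 ⇒ 18;  out=∅∪out(18)=∅
  fail(19) 'acabc': from fail(18)=13 chase 'c': 13→1 ⇒ 2;  out=∅∪out(2)={0,7}
  fail(8) 'aacabc': from fail(7)=18 chase 'c': 18 ⇒ 19;  out={1}∪out(19)={0,1,7}
  fail(20) 'acabca': from fail(19)=2 chase 'a': 2→9 ⇒ 10;  out={5}∪out(10)={2,5}

Scan:
[0] read 'b'  n0⇒n1
[1] read 'c'  n1⇒n2  emit P0@[0:1],P7@[1:1]
[2] read 'b'  n2⇒n21 (fail-walked)  emit P6@[1:2]
[3] read 'c'  n21⇒n2 (fail-walked)  emit P0@[2:3],P7@[3:3]
[4] read 'a'  n2⇒n10 (fail-walked)  emit P2@[3:4]
[5] read 'b'  n10⇒n13 (fail-walked)
[6] read 'a'  n13⇒n14
[7] read 'b'  n14⇒n15  emit P4@[4:7]
[8] read 'c'  n15⇒n2 (fail-walked)  emit P0@[7:8],P7@[8:8]
[9] read 'a'  n2⇒n10 (fail-walked)  emit P2@[8:9]
[10] read 'c'  n10⇒n16 (fail-walked)  emit P7@[10:10]
[11] read 'c'  n16⇒n9 (fail-walked)  emit P7@[11:11]
[12] read 'c'  n9⇒n9 (fail-walked)  emit P7@[12:12]
[13] read 'a'  n9⇒n10  emit P2@[12:13]
[14] read 'c'  n10⇒n16 (fail-walked)  emit P7@[14:14]
[15] read 'c'  n16⇒n9 (fail-walked)  emit P7@[15:15]
[16] read 'c'  n9⇒n9 (fail-walked)  emit P7@[16:16]
[17] read 'c'  n9⇒n9 (fail-walked)  emit P7@[17:17]
[18] read 'c'  n9⇒n9 (fail-walked)  emit P7@[18:18]
[19] read 'a'  n9⇒n10  emit P2@[18:19]
[20] read 'a'  n10⇒n4 (fail-walked)
[21] read 'a'  n4⇒n11
[22] read 'a'  n11⇒n12  emit P3@[19:22]
[23] read 'c'  n12⇒n5 (fail-walked)  emit P7@[23:23]
[24] read 'b'  n5⇒n21 (fail-walked)  emit P6@[23:24]
[25] read 'c'  n21⇒n2 (fail-walked)  emit P0@[24:25],P7@[25:25]
[26] read 'a'  n2⇒n10 (fail-walked)  emit P2@[25:26]
[27] read 'a'  n10⇒n4 (fail-walked)
[28] read 'a'  n4⇒n11
[29] read 'a'  n11⇒n12  emit P3@[26:29]
[30] read 'a'  n12⇒n12 (fail-walked)  emit P3@[27:30]
[31] read 'b'  n12⇒n13 (fail-walked)
[32] read 'c'  n13⇒n2 (fail-walked)  emit P0@[31:32],P7@[32:32]
[33] read 'b'  n2⇒n21 (fail-walked)  emit P6@[32:33]
[34] read 'b'  n21⇒n1 (fail-walked)
[35] read 'c'  n1⇒n2  emit P0@[34:35],P7@[35:35]
[36] read 'b'  n2⇒n21 (fail-walked)  emit P6@[35:36]
[37] read 'b'  n21⇒n1 (fail-walked)
[38] read 'b'  n1⇒n1 (fail-walked)
[39] read 'c'  n1⇒n2  emit P0@[38:39],P7@[39:39]

Matches: [[1,0],[1,7],[2,6],[3,0],[3,7],[4,2],[7,4],[8,0],[8,7],[9,2],[10,7],[11,7],[12,7],[13,2],[14,7],[15,7],[16,7],[17,7],[18,7],[19,2],[22,3],[23,7],[24,6],[25,0],[25,7],[26,2],[29,3],[30,3],[32,0],[32,7],[33,6],[35,0],[35,7],[36,6],[39,0],[39,7]]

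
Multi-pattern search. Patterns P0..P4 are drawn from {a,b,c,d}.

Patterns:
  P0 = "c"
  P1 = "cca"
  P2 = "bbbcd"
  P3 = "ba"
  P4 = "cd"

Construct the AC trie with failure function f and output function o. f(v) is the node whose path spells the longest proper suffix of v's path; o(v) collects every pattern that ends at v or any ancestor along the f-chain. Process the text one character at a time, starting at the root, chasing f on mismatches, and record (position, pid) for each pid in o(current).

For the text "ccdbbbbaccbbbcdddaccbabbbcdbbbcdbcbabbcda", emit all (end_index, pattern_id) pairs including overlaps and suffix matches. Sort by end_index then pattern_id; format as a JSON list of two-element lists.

Construct AC machine:
Trie nodes:
  n0 'ε': b→4 c→1
  n1 'c': c→2 d→10  [P0 ends]
  n2 'cc': a→3
  n3 'cca': ·  [P1 ends]
  n4 'b': a→9 b→5
  n5 'bb': b→6
  n6 'bbb': c→7
  n7 'bbbc': d→8
  n8 'bbbcd': ·  [P2 ends]
  n9 'ba': ·  [P3 ends]
  n10 'cd': ·  [P4 ends]

Failure links (BFS by depth):
  fail(1) 'c': from fail(0)=0 chase 'c': 0 ⇒ 0;  out={0}∪out(0)={0}
  fail(4) 'b': from fail(0)=0 chase 'b': 0 ⇒ 0;  out=∅∪out(0)=∅
  fail(2) 'cc': from fail(1)=0 chase 'c': 0 ⇒ 1;  out=∅∪out(1)={0}
  fail(5) 'bb': from fail(4)=0 chase 'b': 0 ⇒ 4;  out=∅∪out(4)=∅
  fail(9) 'ba': from fail(4)=0 chase 'a': 0 ⇒ 0;  out={3}∪out(0)={3}
  fail(10) 'cd': from fail(1)=0 chase 'd': 0 ⇒ 0;  out={4}∪out(0)={4}
  fail(3) 'cca': from fail(2)=1 chase 'a': 1→0 ⇒ 0;  out={1}∪out(0)={1}
  fail(6) 'bbb': from fail(5)=4 chase 'b': 4 ⇒ 5;  out=∅∪out(5)=∅
  fail(7) 'bbbc': from fail(6)=5 chase 'c': 5→4→0 ⇒ 1;  out=∅∪out(1)={0}
  fail(8) 'bbbcd': from fail(7)=1 chase 'd': 1 ⇒ 10;  out={2}∪out(10)={2,4}

Scan:
i=0 'c': node 0→1  ** P0@[0:0]
i=1 'c': node 1→2  ** P0@[1:1]
i=2 'd': node 2→10 (fail-walked)  ** P4@[1:2]
i=3 'b': node 10→4 (fail-walked)
i=4 'b': node 4→5
i=5 'b': node 5→6
i=6 'b': node 6→6 (fail-walked)
i=7 'a': node 6→9 (fail-walked)  ** P3@[6:7]
i=8 'c': node 9→1 (fail-walked)  ** P0@[8:8]
i=9 'c': node 1→2  ** P0@[9:9]
i=10 'b': node 2→4 (fail-walked)
i=11 'b': node 4→5
i=12 'b': node 5→6
i=13 'c': node 6→7  ** P0@[13:13]
i=14 'd': node 7→8  ** P2@[10:14],P4@[13:14]
i=15 'd': node 8→0 (fail-walked)
i=16 'd': node 0→0
i=17 'a': node 0→0
i=18 'c': node 0→1  ** P0@[18:18]
i=19 'c': node 1→2  ** P0@[19:19]
i=20 'b': node 2→4 (fail-walked)
i=21 'a': node 4→9  ** P3@[20:21]
i=22 'b': node 9→4 (fail-walked)
i=23 'b': node 4→5
i=24 'b': node 5→6
i=25 'c': node 6→7  ** P0@[25:25]
i=26 'd': node 7→8  ** P2@[22:26],P4@[25:26]
i=27 'b': node 8→4 (fail-walked)
i=28 'b': node 4→5
i=29 'b': node 5→6
i=30 'c': node 6→7  ** P0@[30:30]
i=31 'd': node 7→8  ** P2@[27:31],P4@[30:31]
i=32 'b': node 8→4 (fail-walked)
i=33 'c': node 4→1 (fail-walked)  ** P0@[33:33]
i=34 'b': node 1→4 (fail-walked)
i=35 'a': node 4→9  ** P3@[34:35]
i=36 'b': node 9→4 (fail-walked)
i=37 'b': node 4→5
i=38 'c': node 5→1 (fail-walked)  ** P0@[38:38]
i=39 'd': node 1→10  ** P4@[38:39]
i=40 'a': node 10→0 (fail-walked)

All matches (sorted): [[0,0],[1,0],[2,4],[7,3],[8,0],[9,0],[13,0],[14,2],[14,4],[18,0],[19,0],[21,3],[25,0],[26,2],[26,4],[30,0],[31,2],[31,4],[33,0],[35,3],[38,0],[39,4]]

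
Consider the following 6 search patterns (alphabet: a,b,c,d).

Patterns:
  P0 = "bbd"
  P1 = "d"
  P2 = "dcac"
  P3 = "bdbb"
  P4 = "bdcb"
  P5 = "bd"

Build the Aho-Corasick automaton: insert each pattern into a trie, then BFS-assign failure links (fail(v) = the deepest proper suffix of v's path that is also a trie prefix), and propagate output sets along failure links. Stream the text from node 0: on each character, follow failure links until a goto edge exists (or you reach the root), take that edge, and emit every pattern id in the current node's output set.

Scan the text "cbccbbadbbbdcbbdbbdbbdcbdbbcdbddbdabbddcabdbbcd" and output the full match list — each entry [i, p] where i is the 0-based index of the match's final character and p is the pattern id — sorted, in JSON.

Build:
Trie (insert patterns):
  0='ε' goto b→1 d→4
  1='b' goto b→2 d→8
  2='bb' goto d→3
  3='bbd' goto ·  [P0 ends]
  4='d' goto c→5  [P1 ends]
  5='dc' goto a→6
  6='dca' goto c→7
  7='dcac' goto ·  [P2 ends]
  8='bd' goto b→9 c→11  [P5 ends]
  9='bdb' goto b→10
  10='bdbb' goto ·  [P3 ends]
  11='bdc' goto b→12
  12='bdcb' goto ·  [P4 ends]

Failure links (BFS by depth):
  fail(1) 'b': from fail(0)=0 chase 'b': 0 ⇒ 0;  out=∅∪out(0)=∅
  fail(4) 'd': from fail(0)=0 chase 'd': 0 ⇒ 0;  out={1}∪out(0)={1}
  fail(2) 'bb': from fail(1)=0 chase 'b': 0 ⇒ 1;  out=∅∪out(1)=∅
  fail(5) 'dc': from fail(4)=0 chase 'c': 0 ⇒ 0;  out=∅∪out(0)=∅
  fail(8) 'bd': from fail(1)=0 chase 'd': 0 ⇒ 4;  out={5}∪out(4)={1,5}
  fail(3) 'bbd': from fail(2)=1 chase 'd': 1 ⇒ 8;  out={0}∪out(8)={0,1,5}
  fail(6) 'dca': from fail(5)=0 chase 'a': 0 ⇒ 0;  out=∅∪out(0)=∅
  fail(9) 'bdb': from fail(8)=4 chase 'b': 4→0 ⇒ 1;  out=∅∪out(1)=∅
  fail(11) 'bdc': from fail(8)=4 chase 'c': 4 ⇒ 5;  out=∅∪out(5)=∅
  fail(7) 'dcac': from fail(6)=0 chase 'c': 0 ⇒ 0;  out={2}∪out(0)={2}
  fail(10) 'bdbb': from fail(9)=1 chase 'b': 1 ⇒ 2;  out={3}∪out(2)={3}
  fail(12) 'bdcb': from fail(11)=5 chase 'b': 5→0 ⇒ 1;  out={4}∪out(1)={4}

Run:
[0] read 'c'  n0⇒n0
[1] read 'b'  n0⇒n1
[2] read 'c'  n1⇒n0 (via fail)
[3] read 'c'  n0⇒n0
[4] read 'b'  n0⇒n1
[5] read 'b'  n1⇒n2
[6] read 'a'  n2⇒n0 (via fail)
[7] read 'd'  n0⇒n4  ** P1@[7:7]
[8] read 'b'  n4⇒n1 (via fail)
[9] read 'b'  n1⇒n2
[10] read 'b'  n2⇒n2 (via fail)
[11] read 'd'  n2⇒n3  ** P0@[9:11],P1@[11:11],P5@[10:11]
[12] read 'c'  n3⇒n11 (via fail)
[13] read 'b'  n11⇒n12  ** P4@[10:13]
[14] read 'b'  n12⇒n2 (via fail)
[15] read 'd'  n2⇒n3  ** P0@[13:15],P1@[15:15],P5@[14:15]
[16] read 'b'  n3⇒n9 (via fail)
[17] read 'b'  n9⇒n10  ** P3@[14:17]
[18] read 'd'  n10⇒n3 (via fail)  ** P0@[16:18],P1@[18:18],P5@[17:18]
[19] read 'b'  n3⇒n9 (via fail)
[20] read 'b'  n9⇒n10  ** P3@[17:20]
[21] read 'd'  n10⇒n3 (via fail)  ** P0@[19:21],P1@[21:21],P5@[20:21]
[22] read 'c'  n3⇒n11 (via fail)
[23] read 'b'  n11⇒n12  ** P4@[20:23]
[24] read 'd'  n12⇒n8 (via fail)  ** P1@[24:24],P5@[23:24]
[25] read 'b'  n8⇒n9
[26] read 'b'  n9⇒n10  ** P3@[23:26]
[27] read 'c'  n10⇒n0 (via fail)
[28] read 'd'  n0⇒n4  ** P1@[28:28]
[29] read 'b'  n4⇒n1 (via fail)
[30] read 'd'  n1⇒n8  ** P1@[30:30],P5@[29:30]
[31] read 'd'  n8⇒n4 (via fail)  ** P1@[31:31]
[32] read 'b'  n4⇒n1 (via fail)
[33] read 'd'  n1⇒n8  ** P1@[33:33],P5@[32:33]
[34] read 'a'  n8⇒n0 (via fail)
[35] read 'b'  n0⇒n1
[36] read 'b'  n1⇒n2
[37] read 'd'  n2⇒n3  ** P0@[35:37],P1@[37:37],P5@[36:37]
[38] read 'd'  n3⇒n4 (via fail)  ** P1@[38:38]
[39] read 'c'  n4⇒n5
[40] read 'a'  n5⇒n6
[41] read 'b'  n6⇒n1 (via fail)
[42] read 'd'  n1⇒n8  ** P1@[42:42],P5@[41:42]
[43] read 'b'  n8⇒n9
[44] read 'b'  n9⇒n10  ** P3@[41:44]
[45] read 'c'  n10⇒n0 (via fail)
[46] read 'd'  n0⇒n4  ** P1@[46:46]

Result: [[7,1],[11,0],[11,1],[11,5],[13,4],[15,0],[15,1],[15,5],[17,3],[18,0],[18,1],[18,5],[20,3],[21,0],[21,1],[21,5],[23,4],[24,1],[24,5],[26,3],[28,1],[30,1],[30,5],[31,1],[33,1],[33,5],[37,0],[37,1],[37,5],[38,1],[42,1],[42,5],[44,3],[46,1]]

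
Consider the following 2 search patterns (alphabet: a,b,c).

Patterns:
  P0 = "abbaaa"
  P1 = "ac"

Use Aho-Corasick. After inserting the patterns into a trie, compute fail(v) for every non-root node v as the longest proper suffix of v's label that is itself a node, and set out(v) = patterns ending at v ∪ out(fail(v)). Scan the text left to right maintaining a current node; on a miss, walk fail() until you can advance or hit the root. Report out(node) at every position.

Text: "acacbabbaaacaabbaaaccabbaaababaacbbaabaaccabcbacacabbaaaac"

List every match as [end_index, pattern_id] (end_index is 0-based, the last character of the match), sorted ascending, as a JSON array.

Build automaton:
Trie nodes:
  n0 'ε': a→1
  n1 'a': b→2 c→7
  n2 'ab': b→3
  n3 'abb': a→4
  n4 'abba': a→5
  n5 'abbaa': a→6
  n6 'abbaaa': ·  ←P0
  n7 'ac': ·  ←P1

Failure links (BFS by depth):
  n1('a'): parent n0 fail=0; on 'a' 0 → fail=0;  out ∅∪∅=∅
  n2('ab'): parent n1 fail=0; on 'b' 0 → fail=0;  out ∅∪∅=∅
  n7('ac'): parent n1 fail=0; on 'c' 0 → fail=0;  out {1}∪∅={1}
  n3('abb'): parent n2 fail=0; on 'b' 0 → fail=0;  out ∅∪∅=∅
  n4('abba'): parent n3 fail=0; on 'a' 0 → fail=1;  out ∅∪∅=∅
  n5('abbaa'): parent n4 fail=1; on 'a' 1→0 → fail=1;  out ∅∪∅=∅
  n6('abbaaa'): parent n5 fail=1; on 'a' 1→0 → fail=1;  out {0}∪∅={0}

Run:
pos 0 'a': at 1
pos 1 'c': at 7  ** P1@[0:1]
pos 2 'a': at 1 (fail-walked)
pos 3 'c': at 7  ** P1@[2:3]
pos 4 'b': at 0 (fail-walked)
pos 5 'a': at 1
pos 6 'b': at 2
pos 7 'b': at 3
pos 8 'a': at 4
pos 9 'a': at 5
pos 10 'a': at 6  ** P0@[5:10]
pos 11 'c': at 7 (fail-walked)  ** P1@[10:11]
pos 12 'a': at 1 (fail-walked)
pos 13 'a': at 1 (fail-walked)
pos 14 'b': at 2
pos 15 'b': at 3
pos 16 'a': at 4
pos 17 'a': at 5
pos 18 'a': at 6  ** P0@[13:18]
pos 19 'c': at 7 (fail-walked)  ** P1@[18:19]
pos 20 'c': at 0 (fail-walked)
pos 21 'a': at 1
pos 22 'b': at 2
pos 23 'b': at 3
pos 24 'a': at 4
pos 25 'a': at 5
pos 26 'a': at 6  ** P0@[21:26]
pos 27 'b': at 2 (fail-walked)
pos 28 'a': at 1 (fail-walked)
pos 29 'b': at 2
pos 30 'a': at 1 (fail-walked)
pos 31 'a': at 1 (fail-walked)
pos 32 'c': at 7  ** P1@[31:32]
pos 33 'b': at 0 (fail-walked)
pos 34 'b': at 0
pos 35 'a': at 1
pos 36 'a': at 1 (fail-walked)
pos 37 'b': at 2
pos 38 'a': at 1 (fail-walked)
pos 39 'a': at 1 (fail-walked)
pos 40 'c': at 7  ** P1@[39:40]
pos 41 'c': at 0 (fail-walked)
pos 42 'a': at 1
pos 43 'b': at 2
pos 44 'c': at 0 (fail-walked)
pos 45 'b': at 0
pos 46 'a': at 1
pos 47 'c': at 7  ** P1@[46:47]
pos 48 'a': at 1 (fail-walked)
pos 49 'c': at 7  ** P1@[48:49]
pos 50 'a': at 1 (fail-walked)
pos 51 'b': at 2
pos 52 'b': at 3
pos 53 'a': at 4
pos 54 'a': at 5
pos 55 'a': at 6  ** P0@[50:55]
pos 56 'a': at 1 (fail-walked)
pos 57 'c': at 7  ** P1@[56:57]

All matches (sorted): [[1,1],[3,1],[10,0],[11,1],[18,0],[19,1],[26,0],[32,1],[40,1],[47,1],[49,1],[55,0],[57,1]]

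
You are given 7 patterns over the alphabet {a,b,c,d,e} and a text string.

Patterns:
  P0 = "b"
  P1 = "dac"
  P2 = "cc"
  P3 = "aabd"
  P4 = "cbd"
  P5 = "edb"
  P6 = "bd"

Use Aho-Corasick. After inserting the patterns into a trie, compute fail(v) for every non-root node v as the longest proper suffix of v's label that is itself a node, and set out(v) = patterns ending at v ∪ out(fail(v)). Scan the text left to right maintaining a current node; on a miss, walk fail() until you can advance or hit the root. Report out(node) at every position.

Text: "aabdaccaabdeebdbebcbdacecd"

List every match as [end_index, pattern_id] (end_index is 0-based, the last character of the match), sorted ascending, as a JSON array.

Build:
Trie nodes:
  n0 'ε': a→7 b→1 c→5 d→2 e→13
  n1 'b': d→16  ←P0
  n2 'd': a→3
  n3 'da': c→4
  n4 'dac': ·  ←P1
  n5 'c': b→11 c→6
  n6 'cc': ·  ←P2
  n7 'a': a→8
  n8 'aa': b→9
  n9 'aab': d→10
  n10 'aabd': ·  ←P3
  n11 'cb': d→12
  n12 'cbd': ·  ←P4
  n13 'e': d→14
  n14 'ed': b→15
  n15 'edb': ·  ←P5
  n16 'bd': ·  ←P6

Failure links (BFS by depth):
  fail(1) 'b': from fail(0)=0 chase 'b': 0 ⇒ 0;  out={0}∪out(0)={0}
  fail(2) 'd': from fail(0)=0 chase 'd': 0 ⇒ 0;  out=∅∪out(0)=∅
  fail(5) 'c': from fail(0)=0 chase 'c': 0 ⇒ 0;  out=∅∪out(0)=∅
  fail(7) 'a': from fail(0)=0 chase 'a': 0 ⇒ 0;  out=∅∪out(0)=∅
  fail(13) 'e': from fail(0)=0 chase 'e': 0 ⇒ 0;  out=∅∪out(0)=∅
  fail(3) 'da': from fail(2)=0 chase 'a': 0 ⇒ 7;  out=∅∪out(7)=∅
  fail(6) 'cc': from fail(5)=0 chase 'c': 0 ⇒ 5;  out={2}∪out(5)={2}
  fail(8) 'aa': from fail(7)=0 chase 'a': 0 ⇒ 7;  out=∅∪out(7)=∅
  fail(11) 'cb': from fail(5)=0 chase 'b': 0 ⇒ 1;  out=∅∪out(1)={0}
  fail(14) 'ed': from fail(13)=0 chase 'd': 0 ⇒ 2;  out=∅∪out(2)=∅
  fail(16) 'bd': from fail(1)=0 chase 'd': 0 ⇒ 2;  out={6}∪out(2)={6}
  fail(4) 'dac': from fail(3)=7 chase 'c': 7→0 ⇒ 5;  out={1}∪out(5)={1}
  fail(9) 'aab': from fail(8)=7 chase 'b': 7→0 ⇒ 1;  out=∅∪out(1)={0}
  fail(12) 'cbd': from fail(11)=1 chase 'd': 1 ⇒ 16;  out={4}∪out(16)={4,6}
  fail(15) 'edb': from fail(14)=2 chase 'b': 2→0 ⇒ 1;  out={5}∪out(1)={0,5}
  fail(10) 'aabd': from fail(9)=1 chase 'd': 1 ⇒ 16;  out={3}∪out(16)={3,6}

Text stream:
i=0 'a': node 0→7
i=1 'a': node 7→8
i=2 'b': node 8→9  → match P0@[2:2]
i=3 'd': node 9→10  → match P3@[0:3],P6@[2:3]
i=4 'a': node 10→3 ·f
i=5 'c': node 3→4  → match P1@[3:5]
i=6 'c': node 4→6 ·f  → match P2@[5:6]
i=7 'a': node 6→7 ·f
i=8 'a': node 7→8
i=9 'b': node 8→9  → match P0@[9:9]
i=10 'd': node 9→10  → match P3@[7:10],P6@[9:10]
i=11 'e': node 10→13 ·f
i=12 'e': node 13→13 ·f
i=13 'b': node 13→1 ·f  → match P0@[13:13]
i=14 'd': node 1→16  → match P6@[13:14]
i=15 'b': node 16→1 ·f  → match P0@[15:15]
i=16 'e': node 1→13 ·f
i=17 'b': node 13→1 ·f  → match P0@[17:17]
i=18 'c': node 1→5 ·f
i=19 'b': node 5→11  → match P0@[19:19]
i=20 'd': node 11→12  → match P4@[18:20],P6@[19:20]
i=21 'a': node 12→3 ·f
i=22 'c': node 3→4  → match P1@[20:22]
i=23 'e': node 4→13 ·f
i=24 'c': node 13→5 ·f
i=25 'd': node 5→2 ·f

All matches (sorted): [[2,0],[3,3],[3,6],[5,1],[6,2],[9,0],[10,3],[10,6],[13,0],[14,6],[15,0],[17,0],[19,0],[20,4],[20,6],[22,1]]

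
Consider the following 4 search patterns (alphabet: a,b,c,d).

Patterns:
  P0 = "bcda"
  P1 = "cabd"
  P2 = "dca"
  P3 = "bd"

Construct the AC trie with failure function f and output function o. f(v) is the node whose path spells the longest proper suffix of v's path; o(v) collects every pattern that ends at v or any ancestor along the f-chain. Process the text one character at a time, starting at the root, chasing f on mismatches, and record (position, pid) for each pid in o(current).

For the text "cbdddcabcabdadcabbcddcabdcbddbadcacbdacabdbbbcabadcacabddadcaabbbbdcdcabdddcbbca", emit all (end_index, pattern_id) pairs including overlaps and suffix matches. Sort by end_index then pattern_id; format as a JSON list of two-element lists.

Build:
Trie (insert patterns):
  n0 'ε': b→1 c→5 d→9
  n1 'b': c→2 d→12
  n2 'bc': d→3
  n3 'bcd': a→4
  n4 'bcda': ·  ←P0
  n5 'c': a→6
  n6 'ca': b→7
  n7 'cab': d→8
  n8 'cabd': ·  ←P1
  n9 'd': c→10
  n10 'dc': a→11
  n11 'dca': ·  ←P2
  n12 'bd': ·  ←P3

BFS fail/out derivation:
  fail(1) 'b': from fail(0)=0 chase 'b': 0 ⇒ 0;  out=∅∪out(0)=∅
  fail(5) 'c': from fail(0)=0 chase 'c': 0 ⇒ 0;  out=∅∪out(0)=∅
  fail(9) 'd': from fail(0)=0 chase 'd': 0 ⇒ 0;  out=∅∪out(0)=∅
  fail(2) 'bc': from fail(1)=0 chase 'c': 0 ⇒ 5;  out=∅∪out(5)=∅
  fail(6) 'ca': from fail(5)=0 chase 'a': 0 ⇒ 0;  out=∅∪out(0)=∅
  fail(10) 'dc': from fail(9)=0 chase 'c': 0 ⇒ 5;  out=∅∪out(5)=∅
  fail(12) 'bd': from fail(1)=0 chase 'd': 0 ⇒ 9;  out={3}∪out(9)={3}
  fail(3) 'bcd': from fail(2)=5 chase 'd': 5→0 ⇒ 9;  out=∅∪out(9)=∅
  fail(7) 'cab': from fail(6)=0 chase 'b': 0 ⇒ 1;  out=∅∪out(1)=∅
  fail(11) 'dca': from fail(10)=5 chase 'a': 5 ⇒ 6;  out={2}∪out(6)={2}
  fail(4) 'bcda': from fail(3)=9 chase 'a': 9→0 ⇒ 0;  out={0}∪out(0)={0}
  fail(8) 'cabd': from fail(7)=1 chase 'd': 1 ⇒ 12;  out={1}∪out(12)={1,3}

Run:
pos 0 'c': at 5
pos 1 'b': at 1 (via fail)
pos 2 'd': at 12  ** P3@[1:2]
pos 3 'd': at 9 (via fail)
pos 4 'd': at 9 (via fail)
pos 5 'c': at 10
pos 6 'a': at 11  ** P2@[4:6]
pos 7 'b': at 7 (via fail)
pos 8 'c': at 2 (via fail)
pos 9 'a': at 6 (via fail)
pos 10 'b': at 7
pos 11 'd': at 8  ** P1@[8:11],P3@[10:11]
pos 12 'a': at 0 (via fail)
pos 13 'd': at 9
pos 14 'c': at 10
pos 15 'a': at 11  ** P2@[13:15]
pos 16 'b': at 7 (via fail)
pos 17 'b': at 1 (via fail)
pos 18 'c': at 2
pos 19 'd': at 3
pos 20 'd': at 9 (via fail)
pos 21 'c': at 10
pos 22 'a': at 11  ** P2@[20:22]
pos 23 'b': at 7 (via fail)
pos 24 'd': at 8  ** P1@[21:24],P3@[23:24]
pos 25 'c': at 10 (via fail)
pos 26 'b': at 1 (via fail)
pos 27 'd': at 12  ** P3@[26:27]
pos 28 'd': at 9 (via fail)
pos 29 'b': at 1 (via fail)
pos 30 'a': at 0 (via fail)
pos 31 'd': at 9
pos 32 'c': at 10
pos 33 'a': at 11  ** P2@[31:33]
pos 34 'c': at 5 (via fail)
pos 35 'b': at 1 (via fail)
pos 36 'd': at 12  ** P3@[35:36]
pos 37 'a': at 0 (via fail)
pos 38 'c': at 5
pos 39 'a': at 6
pos 40 'b': at 7
pos 41 'd': at 8  ** P1@[38:41],P3@[40:41]
pos 42 'b': at 1 (via fail)
pos 43 'b': at 1 (via fail)
pos 44 'b': at 1 (via fail)
pos 45 'c': at 2
pos 46 'a': at 6 (via fail)
pos 47 'b': at 7
pos 48 'a': at 0 (via fail)
pos 49 'd': at 9
pos 50 'c': at 10
pos 51 'a': at 11  ** P2@[49:51]
pos 52 'c': at 5 (via fail)
pos 53 'a': at 6
pos 54 'b': at 7
pos 55 'd': at 8  ** P1@[52:55],P3@[54:55]
pos 56 'd': at 9 (via fail)
pos 57 'a': at 0 (via fail)
pos 58 'd': at 9
pos 59 'c': at 10
pos 60 'a': at 11  ** P2@[58:60]
pos 61 'a': at 0 (via fail)
pos 62 'b': at 1
pos 63 'b': at 1 (via fail)
pos 64 'b': at 1 (via fail)
pos 65 'b': at 1 (via fail)
pos 66 'd': at 12  ** P3@[65:66]
pos 67 'c': at 10 (via fail)
pos 68 'd': at 9 (via fail)
pos 69 'c': at 10
pos 70 'a': at 11  ** P2@[68:70]
pos 71 'b': at 7 (via fail)
pos 72 'd': at 8  ** P1@[69:72],P3@[71:72]
pos 73 'd': at 9 (via fail)
pos 74 'd': at 9 (via fail)
pos 75 'c': at 10
pos 76 'b': at 1 (via fail)
pos 77 'b': at 1 (via fail)
pos 78 'c': at 2
pos 79 'a': at 6 (via fail)

Matches: [[2,3],[6,2],[11,1],[11,3],[15,2],[22,2],[24,1],[24,3],[27,3],[33,2],[36,3],[41,1],[41,3],[51,2],[55,1],[55,3],[60,2],[66,3],[70,2],[72,1],[72,3]]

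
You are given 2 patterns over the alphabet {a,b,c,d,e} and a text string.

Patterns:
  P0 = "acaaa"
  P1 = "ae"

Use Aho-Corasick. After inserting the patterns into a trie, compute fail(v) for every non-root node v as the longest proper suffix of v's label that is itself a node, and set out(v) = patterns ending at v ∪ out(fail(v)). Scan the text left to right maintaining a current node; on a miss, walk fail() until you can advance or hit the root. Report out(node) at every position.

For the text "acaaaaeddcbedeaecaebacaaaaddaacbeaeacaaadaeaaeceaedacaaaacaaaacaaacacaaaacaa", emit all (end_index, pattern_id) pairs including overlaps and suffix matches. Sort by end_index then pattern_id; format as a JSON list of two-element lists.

Build automaton:
Trie (insert patterns):
  0='ε' goto a→1
  1='a' goto c→2 e→6
  2='ac' goto a→3
  3='aca' goto a→4
  4='acaa' goto a→5
  5='acaaa' goto ·  ←P0
  6='ae' goto ·  ←P1

Failure links (BFS by depth):
  fail(1) 'a': from fail(0)=0 chase 'a': 0 ⇒ 0;  out=∅∪out(0)=∅
  fail(2) 'ac': from fail(1)=0 chase 'c': 0 ⇒ 0;  out=∅∪out(0)=∅
  fail(6) 'ae': from fail(1)=0 chase 'e': 0 ⇒ 0;  out={1}∪out(0)={1}
  fail(3) 'aca': from fail(2)=0 chase 'a': 0 ⇒ 1;  out=∅∪out(1)=∅
  fail(4) 'acaa': from fail(3)=1 chase 'a': 1→0 ⇒ 1;  out=∅∪out(1)=∅
  fail(5) 'acaaa': from fail(4)=1 chase 'a': 1→0 ⇒ 1;  out={0}∪out(1)={0}

Run:
i=0 'a': node 0→1
i=1 'c': node 1→2
i=2 'a': node 2→3
i=3 'a': node 3→4
i=4 'a': node 4→5  ** P0@[0:4]
i=5 'a': node 5→1 ·f
i=6 'e': node 1→6  ** P1@[5:6]
i=7 'd': node 6→0 ·f
i=8 'd': node 0→0
i=9 'c': node 0→0
i=10 'b': node 0→0
i=11 'e': node 0→0
i=12 'd': node 0→0
i=13 'e': node 0→0
i=14 'a': node 0→1
i=15 'e': node 1→6  ** P1@[14:15]
i=16 'c': node 6→0 ·f
i=17 'a': node 0→1
i=18 'e': node 1→6  ** P1@[17:18]
i=19 'b': node 6→0 ·f
i=20 'a': node 0→1
i=21 'c': node 1→2
i=22 'a': node 2→3
i=23 'a': node 3→4
i=24 'a': node 4→5  ** P0@[20:24]
i=25 'a': node 5→1 ·f
i=26 'd': node 1→0 ·f
i=27 'd': node 0→0
i=28 'a': node 0→1
i=29 'a': node 1→1 ·f
i=30 'c': node 1→2
i=31 'b': node 2→0 ·f
i=32 'e': node 0→0
i=33 'a': node 0→1
i=34 'e': node 1→6  ** P1@[33:34]
i=35 'a': node 6→1 ·f
i=36 'c': node 1→2
i=37 'a': node 2→3
i=38 'a': node 3→4
i=39 'a': node 4→5  ** P0@[35:39]
i=40 'd': node 5→0 ·f
i=41 'a': node 0→1
i=42 'e': node 1→6  ** P1@[41:42]
i=43 'a': node 6→1 ·f
i=44 'a': node 1→1 ·f
i=45 'e': node 1→6  ** P1@[44:45]
i=46 'c': node 6→0 ·f
i=47 'e': node 0→0
i=48 'a': node 0→1
i=49 'e': node 1→6  ** P1@[48:49]
i=50 'd': node 6→0 ·f
i=51 'a': node 0→1
i=52 'c': node 1→2
i=53 'a': node 2→3
i=54 'a': node 3→4
i=55 'a': node 4→5  ** P0@[51:55]
i=56 'a': node 5→1 ·f
i=57 'c': node 1→2
i=58 'a': node 2→3
i=59 'a': node 3→4
i=60 'a': node 4→5  ** P0@[56:60]
i=61 'a': node 5→1 ·f
i=62 'c': node 1→2
i=63 'a': node 2→3
i=64 'a': node 3→4
i=65 'a': node 4→5  ** P0@[61:65]
i=66 'c': node 5→2 ·f
i=67 'a': node 2→3
i=68 'c': node 3→2 ·f
i=69 'a': node 2→3
i=70 'a': node 3→4
i=71 'a': node 4→5  ** P0@[67:71]
i=72 'a': node 5→1 ·f
i=73 'c': node 1→2
i=74 'a': node 2→3
i=75 'a': node 3→4

Result: [[4,0],[6,1],[15,1],[18,1],[24,0],[34,1],[39,0],[42,1],[45,1],[49,1],[55,0],[60,0],[65,0],[71,0]]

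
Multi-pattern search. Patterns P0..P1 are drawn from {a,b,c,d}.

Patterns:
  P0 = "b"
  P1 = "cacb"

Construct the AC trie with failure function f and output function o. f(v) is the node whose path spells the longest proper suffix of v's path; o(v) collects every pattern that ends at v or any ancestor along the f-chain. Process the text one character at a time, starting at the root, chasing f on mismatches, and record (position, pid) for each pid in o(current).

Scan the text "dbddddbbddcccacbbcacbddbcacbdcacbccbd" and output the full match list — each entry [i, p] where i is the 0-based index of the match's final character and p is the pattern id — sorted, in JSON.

Build automaton:
Trie nodes:
  0='ε' goto b→1 c→2
  1='b' goto ·  ←P0
  2='c' goto a→3
  3='ca' goto c→4
  4='cac' goto b→5
  5='cacb' goto ·  ←P1

BFS fail/out derivation:
  n1('b'): parent n0 fail=0; on 'b' 0 → fail=0;  out {0}∪∅={0}
  n2('c'): parent n0 fail=0; on 'c' 0 → fail=0;  out ∅∪∅=∅
  n3('ca'): parent n2 fail=0; on 'a' 0 → fail=0;  out ∅∪∅=∅
  n4('cac'): parent n3 fail=0; on 'c' 0 → fail=2;  out ∅∪∅=∅
  n5('cacb'): parent n4 fail=2; on 'b' 2→0 → fail=1;  out {1}∪{0}={0,1}

Scan:
[0] read 'd'  n0⇒n0
[1] read 'b'  n0⇒n1  ** P0@[1:1]
[2] read 'd'  n1⇒n0 (via fail)
[3] read 'd'  n0⇒n0
[4] read 'd'  n0⇒n0
[5] read 'd'  n0⇒n0
[6] read 'b'  n0⇒n1  ** P0@[6:6]
[7] read 'b'  n1⇒n1 (via fail)  ** P0@[7:7]
[8] read 'd'  n1⇒n0 (via fail)
[9] read 'd'  n0⇒n0
[10] read 'c'  n0⇒n2
[11] read 'c'  n2⇒n2 (via fail)
[12] read 'c'  n2⇒n2 (via fail)
[13] read 'a'  n2⇒n3
[14] read 'c'  n3⇒n4
[15] read 'b'  n4⇒n5  ** P0@[15:15],P1@[12:15]
[16] read 'b'  n5⇒n1 (via fail)  ** P0@[16:16]
[17] read 'c'  n1⇒n2 (via fail)
[18] read 'a'  n2⇒n3
[19] read 'c'  n3⇒n4
[20] read 'b'  n4⇒n5  ** P0@[20:20],P1@[17:20]
[21] read 'd'  n5⇒n0 (via fail)
[22] read 'd'  n0⇒n0
[23] read 'b'  n0⇒n1  ** P0@[23:23]
[24] read 'c'  n1⇒n2 (via fail)
[25] read 'a'  n2⇒n3
[26] read 'c'  n3⇒n4
[27] read 'b'  n4⇒n5  ** P0@[27:27],P1@[24:27]
[28] read 'd'  n5⇒n0 (via fail)
[29] read 'c'  n0⇒n2
[30] read 'a'  n2⇒n3
[31] read 'c'  n3⇒n4
[32] read 'b'  n4⇒n5  ** P0@[32:32],P1@[29:32]
[33] read 'c'  n5⇒n2 (via fail)
[34] read 'c'  n2⇒n2 (via fail)
[35] read 'b'  n2⇒n1 (via fail)  ** P0@[35:35]
[36] read 'd'  n1⇒n0 (via fail)

Matches: [[1,0],[6,0],[7,0],[15,0],[15,1],[16,0],[20,0],[20,1],[23,0],[27,0],[27,1],[32,0],[32,1],[35,0]]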